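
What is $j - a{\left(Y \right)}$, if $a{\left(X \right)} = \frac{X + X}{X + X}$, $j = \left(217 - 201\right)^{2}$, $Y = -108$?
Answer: $255$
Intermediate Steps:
$j = 256$ ($j = 16^{2} = 256$)
$a{\left(X \right)} = 1$ ($a{\left(X \right)} = \frac{2 X}{2 X} = 2 X \frac{1}{2 X} = 1$)
$j - a{\left(Y \right)} = 256 - 1 = 255$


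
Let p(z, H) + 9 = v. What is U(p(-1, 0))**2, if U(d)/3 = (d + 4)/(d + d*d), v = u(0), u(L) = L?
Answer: 25/576 ≈ 0.043403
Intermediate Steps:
v = 0
p(z, H) = -9 (p(z, H) = -9 + 0 = -9)
U(d) = 3*(4 + d)/(d + d**2) (U(d) = 3*((d + 4)/(d + d*d)) = 3*((4 + d)/(d + d**2)) = 3*(4 + d)/(d + d**2))
U(p(-1, 0))**2 = (3*(4 - 9)/(-9*(1 - 9)))**2 = (3*(-1/9)*(-5)/(-8))**2 = (3*(-1/9)*(-1/8)*(-5))**2 = (-5/24)**2 = 25/576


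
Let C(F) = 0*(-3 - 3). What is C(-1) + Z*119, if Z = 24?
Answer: 2856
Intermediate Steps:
C(F) = 0 (C(F) = 0*(-6) = 0)
C(-1) + Z*119 = 0 + 24*119 = 0 + 2856 = 2856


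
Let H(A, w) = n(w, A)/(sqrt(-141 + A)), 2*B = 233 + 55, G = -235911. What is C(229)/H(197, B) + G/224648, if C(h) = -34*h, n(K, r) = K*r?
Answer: -235911/224648 - 3893*sqrt(14)/7092 ≈ -3.1040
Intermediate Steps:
B = 144 (B = (233 + 55)/2 = (1/2)*288 = 144)
H(A, w) = A*w/sqrt(-141 + A) (H(A, w) = (w*A)/(sqrt(-141 + A)) = (A*w)/sqrt(-141 + A) = A*w/sqrt(-141 + A))
C(229)/H(197, B) + G/224648 = (-34*229)/((197*144/sqrt(-141 + 197))) - 235911/224648 = -7786*sqrt(14)/14184 - 235911*1/224648 = -7786*sqrt(14)/14184 - 235911/224648 = -3893*sqrt(14)/7092 - 235911/224648 = -235911/224648 - 3893*sqrt(14)/7092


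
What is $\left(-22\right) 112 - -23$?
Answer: $-2441$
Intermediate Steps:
$\left(-22\right) 112 - -23 = -2464 + \left(-39 + 62\right) = -2464 + 23 = -2441$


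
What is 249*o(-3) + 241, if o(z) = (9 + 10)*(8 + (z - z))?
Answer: 38089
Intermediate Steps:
o(z) = 152 (o(z) = 19*(8 + 0) = 19*8 = 152)
249*o(-3) + 241 = 249*152 + 241 = 37848 + 241 = 38089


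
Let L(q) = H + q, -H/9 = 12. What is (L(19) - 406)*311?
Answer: -153945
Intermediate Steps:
H = -108 (H = -9*12 = -108)
L(q) = -108 + q
(L(19) - 406)*311 = ((-108 + 19) - 406)*311 = (-89 - 406)*311 = -495*311 = -153945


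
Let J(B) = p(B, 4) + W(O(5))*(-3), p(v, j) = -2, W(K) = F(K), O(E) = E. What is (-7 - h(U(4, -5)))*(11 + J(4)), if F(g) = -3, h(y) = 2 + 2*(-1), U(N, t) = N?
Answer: -126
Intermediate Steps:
h(y) = 0 (h(y) = 2 - 2 = 0)
W(K) = -3
J(B) = 7 (J(B) = -2 - 3*(-3) = -2 + 9 = 7)
(-7 - h(U(4, -5)))*(11 + J(4)) = (-7 - 1*0)*(11 + 7) = (-7 + 0)*18 = -7*18 = -126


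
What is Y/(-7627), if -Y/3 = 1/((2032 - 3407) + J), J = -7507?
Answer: -3/67743014 ≈ -4.4285e-8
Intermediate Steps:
Y = 3/8882 (Y = -3/((2032 - 3407) - 7507) = -3/(-1375 - 7507) = -3/(-8882) = -3*(-1/8882) = 3/8882 ≈ 0.00033776)
Y/(-7627) = (3/8882)/(-7627) = (3/8882)*(-1/7627) = -3/67743014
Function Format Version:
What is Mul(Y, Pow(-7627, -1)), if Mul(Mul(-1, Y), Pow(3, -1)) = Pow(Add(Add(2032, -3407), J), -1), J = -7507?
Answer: Rational(-3, 67743014) ≈ -4.4285e-8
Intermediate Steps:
Y = Rational(3, 8882) (Y = Mul(-3, Pow(Add(Add(2032, -3407), -7507), -1)) = Mul(-3, Pow(Add(-1375, -7507), -1)) = Mul(-3, Pow(-8882, -1)) = Mul(-3, Rational(-1, 8882)) = Rational(3, 8882) ≈ 0.00033776)
Mul(Y, Pow(-7627, -1)) = Mul(Rational(3, 8882), Pow(-7627, -1)) = Mul(Rational(3, 8882), Rational(-1, 7627)) = Rational(-3, 67743014)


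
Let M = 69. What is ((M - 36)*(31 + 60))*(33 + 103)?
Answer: 408408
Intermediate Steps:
((M - 36)*(31 + 60))*(33 + 103) = ((69 - 36)*(31 + 60))*(33 + 103) = (33*91)*136 = 3003*136 = 408408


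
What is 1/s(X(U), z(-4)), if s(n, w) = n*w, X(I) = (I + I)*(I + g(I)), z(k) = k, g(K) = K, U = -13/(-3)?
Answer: -9/2704 ≈ -0.0033284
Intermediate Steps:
U = 13/3 (U = -13*(-⅓) = 13/3 ≈ 4.3333)
X(I) = 4*I² (X(I) = (I + I)*(I + I) = (2*I)*(2*I) = 4*I²)
1/s(X(U), z(-4)) = 1/((4*(13/3)²)*(-4)) = 1/((4*(169/9))*(-4)) = 1/((676/9)*(-4)) = 1/(-2704/9) = -9/2704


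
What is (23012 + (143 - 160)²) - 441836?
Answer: -418535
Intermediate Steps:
(23012 + (143 - 160)²) - 441836 = (23012 + (-17)²) - 441836 = (23012 + 289) - 441836 = 23301 - 441836 = -418535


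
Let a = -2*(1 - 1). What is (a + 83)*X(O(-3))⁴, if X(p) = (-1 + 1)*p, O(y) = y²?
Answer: 0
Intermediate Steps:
X(p) = 0 (X(p) = 0*p = 0)
a = 0 (a = -2*0 = 0)
(a + 83)*X(O(-3))⁴ = (0 + 83)*0⁴ = 83*0 = 0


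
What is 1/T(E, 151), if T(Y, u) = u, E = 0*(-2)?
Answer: 1/151 ≈ 0.0066225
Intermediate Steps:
E = 0
1/T(E, 151) = 1/151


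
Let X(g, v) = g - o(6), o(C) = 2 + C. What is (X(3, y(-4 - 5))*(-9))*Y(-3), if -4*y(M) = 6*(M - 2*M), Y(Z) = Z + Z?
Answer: -270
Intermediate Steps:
Y(Z) = 2*Z
y(M) = 3*M/2 (y(M) = -3*(M - 2*M)/2 = -3*(-M)/2 = -(-3)*M/2 = 3*M/2)
X(g, v) = -8 + g (X(g, v) = g - (2 + 6) = g - 1*8 = g - 8 = -8 + g)
(X(3, y(-4 - 5))*(-9))*Y(-3) = ((-8 + 3)*(-9))*(2*(-3)) = -5*(-9)*(-6) = 45*(-6) = -270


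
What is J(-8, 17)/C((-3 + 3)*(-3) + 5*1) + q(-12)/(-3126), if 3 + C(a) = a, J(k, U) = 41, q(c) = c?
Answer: 21365/1042 ≈ 20.504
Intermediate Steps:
C(a) = -3 + a
J(-8, 17)/C((-3 + 3)*(-3) + 5*1) + q(-12)/(-3126) = 41/(-3 + ((-3 + 3)*(-3) + 5*1)) - 12/(-3126) = 41/(-3 + (0*(-3) + 5)) - 12*(-1/3126) = 41/(-3 + (0 + 5)) + 2/521 = 41/(-3 + 5) + 2/521 = 41/2 + 2/521 = 21365/1042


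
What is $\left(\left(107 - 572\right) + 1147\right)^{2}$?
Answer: $465124$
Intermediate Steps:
$\left(\left(107 - 572\right) + 1147\right)^{2} = \left(-465 + 1147\right)^{2} = 682^{2} = 465124$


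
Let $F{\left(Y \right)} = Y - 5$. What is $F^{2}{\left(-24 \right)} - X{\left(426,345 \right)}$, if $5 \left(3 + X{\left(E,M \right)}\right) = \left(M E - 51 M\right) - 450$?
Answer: $-24941$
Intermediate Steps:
$F{\left(Y \right)} = -5 + Y$
$X{\left(E,M \right)} = -93 - \frac{51 M}{5} + \frac{E M}{5}$ ($X{\left(E,M \right)} = -3 + \frac{\left(M E - 51 M\right) - 450}{5} = -3 + \frac{\left(E M - 51 M\right) - 450}{5} = -3 + \frac{\left(- 51 M + E M\right) - 450}{5} = -3 + \frac{-450 - 51 M + E M}{5} = -3 - \left(90 + \frac{51 M}{5} - \frac{E M}{5}\right) = -93 - \frac{51 M}{5} + \frac{E M}{5}$)
$F^{2}{\left(-24 \right)} - X{\left(426,345 \right)} = \left(-5 - 24\right)^{2} - \left(-93 - 3519 + \frac{1}{5} \cdot 426 \cdot 345\right) = \left(-29\right)^{2} - \left(-93 - 3519 + 29394\right) = 841 - 25782 = -24941$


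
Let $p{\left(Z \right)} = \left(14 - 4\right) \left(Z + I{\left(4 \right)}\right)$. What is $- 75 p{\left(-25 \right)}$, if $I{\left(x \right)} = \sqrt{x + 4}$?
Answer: $18750 - 1500 \sqrt{2} \approx 16629.0$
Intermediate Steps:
$I{\left(x \right)} = \sqrt{4 + x}$
$p{\left(Z \right)} = 10 Z + 20 \sqrt{2}$ ($p{\left(Z \right)} = \left(14 - 4\right) \left(Z + \sqrt{4 + 4}\right) = 10 \left(Z + \sqrt{8}\right) = 10 \left(Z + 2 \sqrt{2}\right) = 10 Z + 20 \sqrt{2}$)
$- 75 p{\left(-25 \right)} = - 75 \left(10 \left(-25\right) + 20 \sqrt{2}\right) = - 75 \left(-250 + 20 \sqrt{2}\right) = 18750 - 1500 \sqrt{2}$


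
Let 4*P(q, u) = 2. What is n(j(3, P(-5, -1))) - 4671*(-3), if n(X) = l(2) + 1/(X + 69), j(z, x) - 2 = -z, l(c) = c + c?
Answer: 953157/68 ≈ 14017.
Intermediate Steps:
P(q, u) = ½ (P(q, u) = (¼)*2 = ½)
l(c) = 2*c
j(z, x) = 2 - z
n(X) = 4 + 1/(69 + X) (n(X) = 2*2 + 1/(X + 69) = 4 + 1/(69 + X))
n(j(3, P(-5, -1))) - 4671*(-3) = (277 + 4*(2 - 1*3))/(69 + (2 - 1*3)) - 4671*(-3) = (277 + 4*(2 - 3))/(69 + (2 - 3)) - 1*(-14013) = (277 + 4*(-1))/(69 - 1) + 14013 = (277 - 4)/68 + 14013 = (1/68)*273 + 14013 = 273/68 + 14013 = 953157/68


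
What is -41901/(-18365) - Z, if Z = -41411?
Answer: 760554916/18365 ≈ 41413.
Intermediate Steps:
-41901/(-18365) - Z = -41901/(-18365) - 1*(-41411) = -41901*(-1/18365) + 41411 = 41901/18365 + 41411 = 760554916/18365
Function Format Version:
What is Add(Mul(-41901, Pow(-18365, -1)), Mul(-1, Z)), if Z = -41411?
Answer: Rational(760554916, 18365) ≈ 41413.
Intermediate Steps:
Add(Mul(-41901, Pow(-18365, -1)), Mul(-1, Z)) = Add(Mul(-41901, Pow(-18365, -1)), Mul(-1, -41411)) = Add(Mul(-41901, Rational(-1, 18365)), 41411) = Add(Rational(41901, 18365), 41411) = Rational(760554916, 18365)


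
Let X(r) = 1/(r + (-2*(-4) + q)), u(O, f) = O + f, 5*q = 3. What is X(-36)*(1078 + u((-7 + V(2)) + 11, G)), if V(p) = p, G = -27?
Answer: -5285/137 ≈ -38.577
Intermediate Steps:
q = 3/5 (q = (1/5)*3 = 3/5 ≈ 0.60000)
X(r) = 1/(43/5 + r) (X(r) = 1/(r + (-2*(-4) + 3/5)) = 1/(r + (8 + 3/5)) = 1/(r + 43/5) = 1/(43/5 + r))
X(-36)*(1078 + u((-7 + V(2)) + 11, G)) = (5/(43 + 5*(-36)))*(1078 + (((-7 + 2) + 11) - 27)) = (5/(43 - 180))*(1078 + ((-5 + 11) - 27)) = (5/(-137))*(1078 + (6 - 27)) = (5*(-1/137))*(1078 - 21) = -5/137*1057 = -5285/137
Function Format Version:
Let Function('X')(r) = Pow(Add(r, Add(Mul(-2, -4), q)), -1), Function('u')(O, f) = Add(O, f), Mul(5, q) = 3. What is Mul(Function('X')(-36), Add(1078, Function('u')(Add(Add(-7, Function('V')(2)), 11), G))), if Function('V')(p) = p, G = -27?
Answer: Rational(-5285, 137) ≈ -38.577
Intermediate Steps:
q = Rational(3, 5) (q = Mul(Rational(1, 5), 3) = Rational(3, 5) ≈ 0.60000)
Function('X')(r) = Pow(Add(Rational(43, 5), r), -1) (Function('X')(r) = Pow(Add(r, Add(Mul(-2, -4), Rational(3, 5))), -1) = Pow(Add(r, Add(8, Rational(3, 5))), -1) = Pow(Add(r, Rational(43, 5)), -1) = Pow(Add(Rational(43, 5), r), -1))
Mul(Function('X')(-36), Add(1078, Function('u')(Add(Add(-7, Function('V')(2)), 11), G))) = Mul(Mul(5, Pow(Add(43, Mul(5, -36)), -1)), Add(1078, Add(Add(Add(-7, 2), 11), -27))) = Mul(Mul(5, Pow(Add(43, -180), -1)), Add(1078, Add(Add(-5, 11), -27))) = Mul(Mul(5, Pow(-137, -1)), Add(1078, Add(6, -27))) = Mul(Mul(5, Rational(-1, 137)), Add(1078, -21)) = Mul(Rational(-5, 137), 1057) = Rational(-5285, 137)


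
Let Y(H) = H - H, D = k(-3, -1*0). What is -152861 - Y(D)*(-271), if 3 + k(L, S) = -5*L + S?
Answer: -152861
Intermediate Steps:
k(L, S) = -3 + S - 5*L (k(L, S) = -3 + (-5*L + S) = -3 + (S - 5*L) = -3 + S - 5*L)
D = 12 (D = -3 - 1*0 - 5*(-3) = -3 + 0 + 15 = 12)
Y(H) = 0
-152861 - Y(D)*(-271) = -152861 - 0*(-271) = -152861 - 1*0 = -152861 + 0 = -152861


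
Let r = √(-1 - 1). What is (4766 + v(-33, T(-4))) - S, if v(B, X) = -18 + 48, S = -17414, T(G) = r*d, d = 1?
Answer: 22210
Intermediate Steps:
r = I*√2 (r = √(-2) = I*√2 ≈ 1.4142*I)
T(G) = I*√2 (T(G) = (I*√2)*1 = I*√2)
v(B, X) = 30
(4766 + v(-33, T(-4))) - S = (4766 + 30) - 1*(-17414) = 4796 + 17414 = 22210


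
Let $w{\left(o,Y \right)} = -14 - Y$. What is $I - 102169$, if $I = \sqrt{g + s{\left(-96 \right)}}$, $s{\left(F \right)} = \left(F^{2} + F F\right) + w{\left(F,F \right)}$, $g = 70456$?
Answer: $-102169 + \sqrt{88970} \approx -1.0187 \cdot 10^{5}$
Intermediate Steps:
$s{\left(F \right)} = -14 - F + 2 F^{2}$ ($s{\left(F \right)} = \left(F^{2} + F F\right) - \left(14 + F\right) = \left(F^{2} + F^{2}\right) - \left(14 + F\right) = 2 F^{2} - \left(14 + F\right) = -14 - F + 2 F^{2}$)
$I = \sqrt{88970}$ ($I = \sqrt{70456 - \left(-82 - 18432\right)} = \sqrt{70456 + \left(-14 + 96 + 2 \cdot 9216\right)} = \sqrt{70456 + \left(-14 + 96 + 18432\right)} = \sqrt{70456 + 18514} = \sqrt{88970} \approx 298.28$)
$I - 102169 = \sqrt{88970} - 102169 = -102169 + \sqrt{88970}$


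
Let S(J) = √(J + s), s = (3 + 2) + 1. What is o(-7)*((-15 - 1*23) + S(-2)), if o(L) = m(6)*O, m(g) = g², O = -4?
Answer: 5184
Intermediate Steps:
o(L) = -144 (o(L) = 6²*(-4) = 36*(-4) = -144)
s = 6 (s = 5 + 1 = 6)
S(J) = √(6 + J) (S(J) = √(J + 6) = √(6 + J))
o(-7)*((-15 - 1*23) + S(-2)) = -144*((-15 - 1*23) + √(6 - 2)) = -144*((-15 - 23) + √4) = -144*(-38 + 2) = -144*(-36) = 5184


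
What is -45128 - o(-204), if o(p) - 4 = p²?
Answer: -86748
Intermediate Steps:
o(p) = 4 + p²
-45128 - o(-204) = -45128 - (4 + (-204)²) = -45128 - (4 + 41616) = -45128 - 1*41620 = -45128 - 41620 = -86748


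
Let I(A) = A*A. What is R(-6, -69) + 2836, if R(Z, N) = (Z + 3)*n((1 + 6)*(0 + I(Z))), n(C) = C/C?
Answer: 2833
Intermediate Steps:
I(A) = A²
n(C) = 1
R(Z, N) = 3 + Z (R(Z, N) = (Z + 3)*1 = (3 + Z)*1 = 3 + Z)
R(-6, -69) + 2836 = (3 - 6) + 2836 = -3 + 2836 = 2833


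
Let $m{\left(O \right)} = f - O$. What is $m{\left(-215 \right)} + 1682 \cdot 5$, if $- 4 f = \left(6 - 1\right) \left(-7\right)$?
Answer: $\frac{34535}{4} \approx 8633.8$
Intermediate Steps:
$f = \frac{35}{4}$ ($f = - \frac{\left(6 - 1\right) \left(-7\right)}{4} = - \frac{5 \left(-7\right)}{4} = \left(- \frac{1}{4}\right) \left(-35\right) = \frac{35}{4} \approx 8.75$)
$m{\left(O \right)} = \frac{35}{4} - O$
$m{\left(-215 \right)} + 1682 \cdot 5 = \left(\frac{35}{4} - -215\right) + 1682 \cdot 5 = \left(\frac{35}{4} + 215\right) + 8410 = \frac{895}{4} + 8410 = \frac{34535}{4}$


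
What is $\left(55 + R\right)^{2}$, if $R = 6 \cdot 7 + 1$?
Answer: $9604$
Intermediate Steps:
$R = 43$ ($R = 42 + 1 = 43$)
$\left(55 + R\right)^{2} = \left(55 + 43\right)^{2} = 98^{2} = 9604$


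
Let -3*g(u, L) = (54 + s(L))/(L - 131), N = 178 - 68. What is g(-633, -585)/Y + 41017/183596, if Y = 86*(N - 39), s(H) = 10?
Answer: 67247240605/300998481756 ≈ 0.22341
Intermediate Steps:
N = 110
Y = 6106 (Y = 86*(110 - 39) = 86*71 = 6106)
g(u, L) = -64/(3*(-131 + L)) (g(u, L) = -(54 + 10)/(3*(L - 131)) = -64/(3*(-131 + L)))
g(-633, -585)/Y + 41017/183596 = -64/(-393 + 3*(-585))/6106 + 41017/183596 = -64/(-393 - 1755)*(1/6106) + 41017*(1/183596) = -64/(-2148)*(1/6106) + 41017/183596 = -64*(-1/2148)*(1/6106) + 41017/183596 = (16/537)*(1/6106) + 41017/183596 = 8/1639461 + 41017/183596 = 67247240605/300998481756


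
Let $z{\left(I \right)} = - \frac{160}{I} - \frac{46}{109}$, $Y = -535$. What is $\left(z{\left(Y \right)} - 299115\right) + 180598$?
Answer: $- \frac{1382265205}{11663} \approx -1.1852 \cdot 10^{5}$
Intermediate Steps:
$z{\left(I \right)} = - \frac{46}{109} - \frac{160}{I}$ ($z{\left(I \right)} = - \frac{160}{I} - \frac{46}{109} = - \frac{46}{109} - \frac{160}{I}$)
$\left(z{\left(Y \right)} - 299115\right) + 180598 = \left(\left(- \frac{46}{109} - \frac{160}{-535}\right) - 299115\right) + 180598 = \left(\left(- \frac{46}{109} - - \frac{32}{107}\right) - 299115\right) + 180598 = \left(\left(- \frac{46}{109} + \frac{32}{107}\right) - 299115\right) + 180598 = \left(- \frac{1434}{11663} - 299115\right) + 180598 = - \frac{3488579679}{11663} + 180598 = - \frac{1382265205}{11663}$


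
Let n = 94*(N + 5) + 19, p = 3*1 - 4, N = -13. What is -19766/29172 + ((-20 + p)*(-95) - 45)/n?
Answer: -35686939/10691538 ≈ -3.3379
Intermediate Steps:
p = -1 (p = 3 - 4 = -1)
n = -733 (n = 94*(-13 + 5) + 19 = 94*(-8) + 19 = -752 + 19 = -733)
-19766/29172 + ((-20 + p)*(-95) - 45)/n = -19766/29172 + ((-20 - 1)*(-95) - 45)/(-733) = -19766*1/29172 + (-21*(-95) - 45)*(-1/733) = -9883/14586 + (1995 - 45)*(-1/733) = -9883/14586 + 1950*(-1/733) = -9883/14586 - 1950/733 = -35686939/10691538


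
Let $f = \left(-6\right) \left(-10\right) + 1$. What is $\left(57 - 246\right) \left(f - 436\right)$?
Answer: $70875$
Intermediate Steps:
$f = 61$ ($f = 60 + 1 = 61$)
$\left(57 - 246\right) \left(f - 436\right) = \left(57 - 246\right) \left(61 - 436\right) = \left(-189\right) \left(-375\right) = 70875$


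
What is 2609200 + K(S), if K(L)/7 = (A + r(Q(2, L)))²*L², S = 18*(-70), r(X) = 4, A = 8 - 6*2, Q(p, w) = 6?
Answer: 2609200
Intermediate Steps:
A = -4 (A = 8 - 1*12 = 8 - 12 = -4)
S = -1260
K(L) = 0 (K(L) = 7*((-4 + 4)²*L²) = 7*(0²*L²) = 7*(0*L²) = 7*0 = 0)
2609200 + K(S) = 2609200 + 0 = 2609200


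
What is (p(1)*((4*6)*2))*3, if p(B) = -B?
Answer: -144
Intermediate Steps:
(p(1)*((4*6)*2))*3 = ((-1*1)*((4*6)*2))*3 = -24*2*3 = -1*48*3 = -48*3 = -144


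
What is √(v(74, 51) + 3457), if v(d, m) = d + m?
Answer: 3*√398 ≈ 59.850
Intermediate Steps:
√(v(74, 51) + 3457) = √((74 + 51) + 3457) = √(125 + 3457) = √3582 = 3*√398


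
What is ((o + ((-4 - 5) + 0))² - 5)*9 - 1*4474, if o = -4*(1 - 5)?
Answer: -4078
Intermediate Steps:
o = 16 (o = -4*(-4) = 16)
((o + ((-4 - 5) + 0))² - 5)*9 - 1*4474 = ((16 + ((-4 - 5) + 0))² - 5)*9 - 1*4474 = ((16 + (-9 + 0))² - 5)*9 - 4474 = ((16 - 9)² - 5)*9 - 4474 = (7² - 5)*9 - 4474 = (49 - 5)*9 - 4474 = 44*9 - 4474 = 396 - 4474 = -4078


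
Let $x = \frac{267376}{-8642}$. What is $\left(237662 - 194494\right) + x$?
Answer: $\frac{186395240}{4321} \approx 43137.0$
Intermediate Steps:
$x = - \frac{133688}{4321}$ ($x = 267376 \left(- \frac{1}{8642}\right) = - \frac{133688}{4321} \approx -30.939$)
$\left(237662 - 194494\right) + x = \left(237662 - 194494\right) - \frac{133688}{4321} = 43168 - \frac{133688}{4321} = \frac{186395240}{4321}$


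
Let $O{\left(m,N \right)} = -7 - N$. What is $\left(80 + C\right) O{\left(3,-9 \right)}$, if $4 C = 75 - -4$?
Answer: $\frac{399}{2} \approx 199.5$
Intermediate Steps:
$C = \frac{79}{4}$ ($C = \frac{75 - -4}{4} = \frac{75 + 4}{4} = \frac{1}{4} \cdot 79 = \frac{79}{4} \approx 19.75$)
$\left(80 + C\right) O{\left(3,-9 \right)} = \left(80 + \frac{79}{4}\right) \left(-7 - -9\right) = \frac{399 \left(-7 + 9\right)}{4} = \frac{399}{4} \cdot 2 = \frac{399}{2}$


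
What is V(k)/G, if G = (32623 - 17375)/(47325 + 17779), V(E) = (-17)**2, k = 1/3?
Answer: 1175941/953 ≈ 1233.9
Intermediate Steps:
k = 1/3 ≈ 0.33333
V(E) = 289
G = 953/4069 (G = 15248/65104 = 15248*(1/65104) = 953/4069 ≈ 0.23421)
V(k)/G = 289/(953/4069) = 289*(4069/953) = 1175941/953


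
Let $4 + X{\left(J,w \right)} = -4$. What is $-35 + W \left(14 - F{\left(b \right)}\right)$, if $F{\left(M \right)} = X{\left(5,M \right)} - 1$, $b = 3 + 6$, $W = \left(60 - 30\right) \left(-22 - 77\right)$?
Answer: $-68345$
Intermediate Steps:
$X{\left(J,w \right)} = -8$ ($X{\left(J,w \right)} = -4 - 4 = -8$)
$W = -2970$ ($W = 30 \left(-99\right) = -2970$)
$b = 9$
$F{\left(M \right)} = -9$ ($F{\left(M \right)} = -8 - 1 = -9$)
$-35 + W \left(14 - F{\left(b \right)}\right) = -35 - 2970 \left(14 - -9\right) = -35 - 2970 \left(14 + 9\right) = -35 - 68310 = -68345$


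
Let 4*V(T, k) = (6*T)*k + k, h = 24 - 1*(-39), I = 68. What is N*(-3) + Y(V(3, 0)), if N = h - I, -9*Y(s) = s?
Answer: 15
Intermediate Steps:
h = 63 (h = 24 + 39 = 63)
V(T, k) = k/4 + 3*T*k/2 (V(T, k) = ((6*T)*k + k)/4 = (6*T*k + k)/4 = (k + 6*T*k)/4 = k/4 + 3*T*k/2)
Y(s) = -s/9
N = -5 (N = 63 - 1*68 = 63 - 68 = -5)
N*(-3) + Y(V(3, 0)) = -5*(-3) - 0*(1 + 6*3)/36 = 15 - 0*(1 + 18)/36 = 15 - 0*19/36 = 15 - ⅑*0 = 15 + 0 = 15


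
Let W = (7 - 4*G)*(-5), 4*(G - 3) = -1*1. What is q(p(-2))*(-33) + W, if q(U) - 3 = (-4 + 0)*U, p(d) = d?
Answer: -343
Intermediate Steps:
G = 11/4 (G = 3 + (-1*1)/4 = 3 + (1/4)*(-1) = 3 - 1/4 = 11/4 ≈ 2.7500)
W = 20 (W = (7 - 4*11/4)*(-5) = (7 - 11)*(-5) = -4*(-5) = 20)
q(U) = 3 - 4*U (q(U) = 3 + (-4 + 0)*U = 3 - 4*U)
q(p(-2))*(-33) + W = (3 - 4*(-2))*(-33) + 20 = (3 + 8)*(-33) + 20 = 11*(-33) + 20 = -363 + 20 = -343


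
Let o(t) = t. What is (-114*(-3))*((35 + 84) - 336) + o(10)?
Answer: -74204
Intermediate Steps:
(-114*(-3))*((35 + 84) - 336) + o(10) = (-114*(-3))*((35 + 84) - 336) + 10 = 342*(119 - 336) + 10 = 342*(-217) + 10 = -74214 + 10 = -74204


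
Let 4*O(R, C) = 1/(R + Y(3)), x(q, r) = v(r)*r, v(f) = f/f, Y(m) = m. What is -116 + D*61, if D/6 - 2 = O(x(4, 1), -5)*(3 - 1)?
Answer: 2647/4 ≈ 661.75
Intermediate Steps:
v(f) = 1
x(q, r) = r (x(q, r) = 1*r = r)
O(R, C) = 1/(4*(3 + R)) (O(R, C) = 1/(4*(R + 3)) = 1/(4*(3 + R)))
D = 51/4 (D = 12 + 6*((1/(4*(3 + 1)))*(3 - 1)) = 12 + 6*(((1/4)/4)*2) = 12 + 6*(((1/4)*(1/4))*2) = 12 + 6*((1/16)*2) = 12 + 6*(1/8) = 12 + 3/4 = 51/4 ≈ 12.750)
-116 + D*61 = -116 + (51/4)*61 = -116 + 3111/4 = 2647/4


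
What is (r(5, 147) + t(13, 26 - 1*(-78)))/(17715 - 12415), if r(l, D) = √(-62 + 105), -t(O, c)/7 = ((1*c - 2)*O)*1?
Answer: -4641/2650 + √43/5300 ≈ -1.7501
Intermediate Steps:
t(O, c) = -7*O*(-2 + c) (t(O, c) = -7*(1*c - 2)*O = -7*(c - 2)*O = -7*(-2 + c)*O = -7*O*(-2 + c))
r(l, D) = √43
(r(5, 147) + t(13, 26 - 1*(-78)))/(17715 - 12415) = (√43 + 7*13*(2 - (26 - 1*(-78))))/(17715 - 12415) = (√43 + 7*13*(2 - (26 + 78)))/5300 = (√43 + 7*13*(2 - 1*104))*(1/5300) = (√43 + 7*13*(2 - 104))*(1/5300) = (√43 + 7*13*(-102))*(1/5300) = (√43 - 9282)*(1/5300) = (-9282 + √43)*(1/5300) = -4641/2650 + √43/5300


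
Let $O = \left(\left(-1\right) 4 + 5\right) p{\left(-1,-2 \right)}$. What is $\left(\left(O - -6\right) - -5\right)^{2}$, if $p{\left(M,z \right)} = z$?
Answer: $81$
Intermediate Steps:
$O = -2$ ($O = \left(\left(-1\right) 4 + 5\right) \left(-2\right) = \left(-4 + 5\right) \left(-2\right) = 1 \left(-2\right) = -2$)
$\left(\left(O - -6\right) - -5\right)^{2} = \left(\left(-2 - -6\right) - -5\right)^{2} = \left(\left(-2 + 6\right) + 5\right)^{2} = \left(4 + 5\right)^{2} = 9^{2} = 81$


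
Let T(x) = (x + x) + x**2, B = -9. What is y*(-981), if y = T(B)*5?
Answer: -309015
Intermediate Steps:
T(x) = x**2 + 2*x (T(x) = 2*x + x**2 = x**2 + 2*x)
y = 315 (y = -9*(2 - 9)*5 = -9*(-7)*5 = 63*5 = 315)
y*(-981) = 315*(-981) = -309015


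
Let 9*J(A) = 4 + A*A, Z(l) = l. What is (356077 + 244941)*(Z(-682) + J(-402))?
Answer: 93440268460/9 ≈ 1.0382e+10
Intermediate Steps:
J(A) = 4/9 + A**2/9 (J(A) = (4 + A*A)/9 = (4 + A**2)/9 = 4/9 + A**2/9)
(356077 + 244941)*(Z(-682) + J(-402)) = (356077 + 244941)*(-682 + (4/9 + (1/9)*(-402)**2)) = 601018*(-682 + (4/9 + (1/9)*161604)) = 601018*(-682 + (4/9 + 17956)) = 601018*(-682 + 161608/9) = 601018*(155470/9) = 93440268460/9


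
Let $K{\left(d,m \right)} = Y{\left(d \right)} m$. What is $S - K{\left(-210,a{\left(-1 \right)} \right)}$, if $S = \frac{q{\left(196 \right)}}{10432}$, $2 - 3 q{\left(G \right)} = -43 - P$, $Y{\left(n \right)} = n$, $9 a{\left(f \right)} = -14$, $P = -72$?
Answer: $- \frac{10223387}{31296} \approx -326.67$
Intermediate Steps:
$a{\left(f \right)} = - \frac{14}{9}$ ($a{\left(f \right)} = \frac{1}{9} \left(-14\right) = - \frac{14}{9}$)
$K{\left(d,m \right)} = d m$
$q{\left(G \right)} = -9$ ($q{\left(G \right)} = \frac{2}{3} - \frac{-43 - -72}{3} = \frac{2}{3} - \frac{-43 + 72}{3} = \frac{2}{3} - \frac{29}{3} = -9$)
$S = - \frac{9}{10432} \approx -0.00086273$
$S - K{\left(-210,a{\left(-1 \right)} \right)} = - \frac{9}{10432} - \left(-210\right) \left(- \frac{14}{9}\right) = - \frac{9}{10432} - \frac{980}{3} = - \frac{10223387}{31296}$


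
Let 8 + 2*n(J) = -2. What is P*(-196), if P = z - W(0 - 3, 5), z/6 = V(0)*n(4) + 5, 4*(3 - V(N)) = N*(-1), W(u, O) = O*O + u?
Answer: 16072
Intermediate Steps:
n(J) = -5 (n(J) = -4 + (1/2)*(-2) = -4 - 1 = -5)
W(u, O) = u + O**2 (W(u, O) = O**2 + u = u + O**2)
V(N) = 3 + N/4 (V(N) = 3 - N*(-1)/4 = 3 - (-1)*N/4 = 3 + N/4)
z = -60 (z = 6*((3 + (1/4)*0)*(-5) + 5) = 6*((3 + 0)*(-5) + 5) = 6*(3*(-5) + 5) = 6*(-15 + 5) = 6*(-10) = -60)
P = -82 (P = -60 - ((0 - 3) + 5**2) = -60 - (-3 + 25) = -60 - 1*22 = -60 - 22 = -82)
P*(-196) = -82*(-196) = 16072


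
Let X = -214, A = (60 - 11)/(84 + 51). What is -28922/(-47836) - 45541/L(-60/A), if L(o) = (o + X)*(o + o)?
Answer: 869410192181/3600773578800 ≈ 0.24145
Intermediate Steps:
A = 49/135 ≈ 0.36296
L(o) = 2*o*(-214 + o) (L(o) = (o - 214)*(o + o) = (-214 + o)*(2*o) = 2*o*(-214 + o))
-28922/(-47836) - 45541/L(-60/A) = -28922/(-47836) - 45541*(-49/(16200*(-214 - 60/49/135))) = -28922*(-1/47836) - 45541*(-49/(16200*(-214 - 60*135/49))) = 14461/23918 - 45541*(-49/(16200*(-214 - 8100/49))) = 14461/23918 - 45541/(2*(-8100/49)*(-18586/49)) = 14461/23918 - 45541/301093200/2401 = 14461/23918 - 45541*2401/301093200 = 14461/23918 - 109343941/301093200 = 869410192181/3600773578800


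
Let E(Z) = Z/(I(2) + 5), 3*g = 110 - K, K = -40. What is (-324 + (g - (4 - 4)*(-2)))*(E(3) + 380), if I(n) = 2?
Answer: -729662/7 ≈ -1.0424e+5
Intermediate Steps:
g = 50 (g = (110 - 1*(-40))/3 = (110 + 40)/3 = (⅓)*150 = 50)
E(Z) = Z/7 (E(Z) = Z/(2 + 5) = Z/7)
(-324 + (g - (4 - 4)*(-2)))*(E(3) + 380) = (-324 + (50 - (4 - 4)*(-2)))*((⅐)*3 + 380) = (-324 + (50 - 0*(-2)))*(3/7 + 380) = (-324 + (50 - 1*0))*(2663/7) = (-324 + (50 + 0))*(2663/7) = (-324 + 50)*(2663/7) = -274*2663/7 = -729662/7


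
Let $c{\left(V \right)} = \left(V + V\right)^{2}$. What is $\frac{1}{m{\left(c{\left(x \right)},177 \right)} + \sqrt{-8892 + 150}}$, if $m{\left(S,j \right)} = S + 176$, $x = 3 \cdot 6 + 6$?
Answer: $\frac{40}{99341} - \frac{i \sqrt{8742}}{6159142} \approx 0.00040265 - 1.518 \cdot 10^{-5} i$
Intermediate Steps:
$x = 24$ ($x = 18 + 6 = 24$)
$c{\left(V \right)} = 4 V^{2}$ ($c{\left(V \right)} = \left(2 V\right)^{2} = 4 V^{2}$)
$m{\left(S,j \right)} = 176 + S$
$\frac{1}{m{\left(c{\left(x \right)},177 \right)} + \sqrt{-8892 + 150}} = \frac{1}{\left(176 + 4 \cdot 24^{2}\right) + \sqrt{-8892 + 150}} = \frac{1}{\left(176 + 4 \cdot 576\right) + \sqrt{-8742}} = \frac{1}{\left(176 + 2304\right) + i \sqrt{8742}} = \frac{1}{2480 + i \sqrt{8742}}$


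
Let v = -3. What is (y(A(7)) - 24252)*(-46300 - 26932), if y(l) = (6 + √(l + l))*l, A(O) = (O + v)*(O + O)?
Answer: 1751416512 - 16403968*√7 ≈ 1.7080e+9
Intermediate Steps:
A(O) = 2*O*(-3 + O) (A(O) = (O - 3)*(O + O) = (-3 + O)*(2*O) = 2*O*(-3 + O))
y(l) = l*(6 + √2*√l) (y(l) = (6 + √(2*l))*l = (6 + √2*√l)*l = l*(6 + √2*√l))
(y(A(7)) - 24252)*(-46300 - 26932) = ((6*(2*7*(-3 + 7)) + √2*(2*7*(-3 + 7))^(3/2)) - 24252)*(-46300 - 26932) = ((6*(2*7*4) + √2*(2*7*4)^(3/2)) - 24252)*(-73232) = ((6*56 + √2*56^(3/2)) - 24252)*(-73232) = ((336 + √2*(112*√14)) - 24252)*(-73232) = ((336 + 224*√7) - 24252)*(-73232) = (-23916 + 224*√7)*(-73232) = 1751416512 - 16403968*√7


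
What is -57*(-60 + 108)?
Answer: -2736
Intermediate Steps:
-57*(-60 + 108) = -57*48 = -2736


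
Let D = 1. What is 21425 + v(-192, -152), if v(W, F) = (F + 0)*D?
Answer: 21273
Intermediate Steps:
v(W, F) = F (v(W, F) = (F + 0)*1 = F*1 = F)
21425 + v(-192, -152) = 21425 - 152 = 21273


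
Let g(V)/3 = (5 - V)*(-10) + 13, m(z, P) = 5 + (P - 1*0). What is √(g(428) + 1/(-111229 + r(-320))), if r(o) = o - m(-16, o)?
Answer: √157495951969890/111234 ≈ 112.82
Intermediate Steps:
m(z, P) = 5 + P (m(z, P) = 5 + (P + 0) = 5 + P)
r(o) = -5 (r(o) = o - (5 + o) = o + (-5 - o) = -5)
g(V) = -111 + 30*V (g(V) = 3*((5 - V)*(-10) + 13) = 3*((-50 + 10*V) + 13) = 3*(-37 + 10*V) = -111 + 30*V)
√(g(428) + 1/(-111229 + r(-320))) = √((-111 + 30*428) + 1/(-111229 - 5)) = √((-111 + 12840) + 1/(-111234)) = √(12729 - 1/111234) = √(1415897585/111234) = √157495951969890/111234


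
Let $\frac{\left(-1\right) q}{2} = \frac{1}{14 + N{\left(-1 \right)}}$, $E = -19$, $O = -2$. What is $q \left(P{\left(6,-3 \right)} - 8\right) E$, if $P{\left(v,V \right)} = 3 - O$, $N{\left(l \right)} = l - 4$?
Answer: $- \frac{38}{3} \approx -12.667$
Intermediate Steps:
$N{\left(l \right)} = -4 + l$
$q = - \frac{2}{9}$ ($q = - \frac{2}{14 - 5} = - \frac{2}{9} \approx -0.22222$)
$P{\left(v,V \right)} = 5$ ($P{\left(v,V \right)} = 3 - -2 = 3 + 2 = 5$)
$q \left(P{\left(6,-3 \right)} - 8\right) E = - \frac{2 \left(5 - 8\right)}{9} \left(-19\right) = \left(- \frac{2}{9}\right) \left(-3\right) \left(-19\right) = \frac{2}{3} \left(-19\right) = - \frac{38}{3}$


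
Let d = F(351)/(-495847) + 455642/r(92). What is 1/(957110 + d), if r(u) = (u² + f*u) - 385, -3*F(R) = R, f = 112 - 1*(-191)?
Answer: 17828178885/17063754225547859 ≈ 1.0448e-6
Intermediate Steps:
f = 303 (f = 112 + 191 = 303)
F(R) = -R/3
r(u) = -385 + u² + 303*u (r(u) = (u² + 303*u) - 385 = -385 + u² + 303*u)
d = 225932925509/17828178885 (d = -⅓*351/(-495847) + 455642/(-385 + 92² + 303*92) = -117*(-1/495847) + 455642/(-385 + 8464 + 27876) = 117/495847 + 455642/35955 = 225932925509/17828178885 ≈ 12.673)
1/(957110 + d) = 1/(957110 + 225932925509/17828178885) = 1/(17063754225547859/17828178885) = 17828178885/17063754225547859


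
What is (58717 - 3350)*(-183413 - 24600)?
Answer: -11517055771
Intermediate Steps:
(58717 - 3350)*(-183413 - 24600) = 55367*(-208013) = -11517055771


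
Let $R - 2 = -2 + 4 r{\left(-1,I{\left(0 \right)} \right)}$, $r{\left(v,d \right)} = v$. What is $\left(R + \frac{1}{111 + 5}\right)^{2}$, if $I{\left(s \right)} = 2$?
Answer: $\frac{214369}{13456} \approx 15.931$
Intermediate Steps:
$R = -4$ ($R = 2 + \left(-2 + 4 \left(-1\right)\right) = 2 - 6 = -4$)
$\left(R + \frac{1}{111 + 5}\right)^{2} = \left(-4 + \frac{1}{111 + 5}\right)^{2} = \left(-4 + \frac{1}{116}\right)^{2} = \left(- \frac{463}{116}\right)^{2} = \frac{214369}{13456}$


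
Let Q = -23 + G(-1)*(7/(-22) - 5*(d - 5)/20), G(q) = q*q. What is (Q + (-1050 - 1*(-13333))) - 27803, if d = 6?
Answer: -683917/44 ≈ -15544.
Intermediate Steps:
G(q) = q²
Q = -1037/44 (Q = -23 + (-1)²*(7/(-22) - 5*(6 - 5)/20) = -23 + 1*(7*(-1/22) - 5*1*(1/20)) = -23 + 1*(-7/22 - 5*1/20) = -23 + 1*(-7/22 - ¼) = -23 + 1*(-25/44) = -23 - 25/44 = -1037/44 ≈ -23.568)
(Q + (-1050 - 1*(-13333))) - 27803 = (-1037/44 + (-1050 - 1*(-13333))) - 27803 = (-1037/44 + (-1050 + 13333)) - 27803 = (-1037/44 + 12283) - 27803 = 539415/44 - 27803 = -683917/44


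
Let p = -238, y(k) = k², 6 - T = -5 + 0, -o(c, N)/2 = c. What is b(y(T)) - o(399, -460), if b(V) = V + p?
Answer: 681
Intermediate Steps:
o(c, N) = -2*c
T = 11 (T = 6 - (-5 + 0) = 6 - 1*(-5) = 6 + 5 = 11)
b(V) = -238 + V (b(V) = V - 238 = -238 + V)
b(y(T)) - o(399, -460) = (-238 + 11²) - (-2)*399 = (-238 + 121) - 1*(-798) = -117 + 798 = 681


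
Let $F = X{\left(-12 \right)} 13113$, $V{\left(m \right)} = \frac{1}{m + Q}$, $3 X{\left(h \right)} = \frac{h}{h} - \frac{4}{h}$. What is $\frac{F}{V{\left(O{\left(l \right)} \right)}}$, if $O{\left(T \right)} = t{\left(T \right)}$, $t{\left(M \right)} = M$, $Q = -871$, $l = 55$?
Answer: $-4755648$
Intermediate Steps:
$X{\left(h \right)} = \frac{1}{3} - \frac{4}{3 h}$ ($X{\left(h \right)} = \frac{\frac{h}{h} - \frac{4}{h}}{3} = \frac{1 - \frac{4}{h}}{3} = \frac{1}{3} - \frac{4}{3 h}$)
$O{\left(T \right)} = T$
$V{\left(m \right)} = \frac{1}{-871 + m}$ ($V{\left(m \right)} = \frac{1}{m - 871} = \frac{1}{-871 + m}$)
$F = 5828$ ($F = \frac{-4 - 12}{3 \left(-12\right)} 13113 = \frac{1}{3} \left(- \frac{1}{12}\right) \left(-16\right) 13113 = \frac{4}{9} \cdot 13113 = 5828$)
$\frac{F}{V{\left(O{\left(l \right)} \right)}} = \frac{5828}{\frac{1}{-871 + 55}} = \frac{5828}{\frac{1}{-816}} = \frac{5828}{- \frac{1}{816}} = 5828 \left(-816\right) = -4755648$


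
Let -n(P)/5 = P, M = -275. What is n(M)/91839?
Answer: 125/8349 ≈ 0.014972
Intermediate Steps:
n(P) = -5*P
n(M)/91839 = -5*(-275)/91839 = 1375*(1/91839) = 125/8349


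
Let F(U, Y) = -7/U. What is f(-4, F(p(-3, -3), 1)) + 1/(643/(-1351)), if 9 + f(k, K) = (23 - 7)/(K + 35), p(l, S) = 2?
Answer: -429118/40509 ≈ -10.593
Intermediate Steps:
f(k, K) = -9 + 16/(35 + K) (f(k, K) = -9 + (23 - 7)/(K + 35) = -9 + 16/(35 + K))
f(-4, F(p(-3, -3), 1)) + 1/(643/(-1351)) = (-299 - (-63)/2)/(35 - 7/2) + 1/(643/(-1351)) = (-299 - (-63)/2)/(35 - 7*½) + 1/(643*(-1/1351)) = (-299 - 9*(-7/2))/(35 - 7/2) + 1/(-643/1351) = (-299 + 63/2)/(63/2) - 1351/643 = (2/63)*(-535/2) - 1351/643 = -535/63 - 1351/643 = -429118/40509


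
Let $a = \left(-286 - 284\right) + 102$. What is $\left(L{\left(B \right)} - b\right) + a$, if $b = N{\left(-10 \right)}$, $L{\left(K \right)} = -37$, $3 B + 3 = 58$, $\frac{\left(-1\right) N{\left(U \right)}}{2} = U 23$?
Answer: $-965$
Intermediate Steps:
$N{\left(U \right)} = - 46 U$ ($N{\left(U \right)} = - 2 U 23 = - 2 \cdot 23 U = - 46 U$)
$a = -468$ ($a = -570 + 102 = -468$)
$B = \frac{55}{3}$ ($B = -1 + \frac{1}{3} \cdot 58 = -1 + \frac{58}{3} = \frac{55}{3} \approx 18.333$)
$b = 460$ ($b = \left(-46\right) \left(-10\right) = 460$)
$\left(L{\left(B \right)} - b\right) + a = \left(-37 - 460\right) - 468 = -497 - 468 = -965$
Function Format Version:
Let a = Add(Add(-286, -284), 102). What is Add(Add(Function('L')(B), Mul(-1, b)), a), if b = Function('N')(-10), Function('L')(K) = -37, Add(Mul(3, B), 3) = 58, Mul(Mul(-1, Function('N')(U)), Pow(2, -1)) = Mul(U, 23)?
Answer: -965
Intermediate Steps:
Function('N')(U) = Mul(-46, U) (Function('N')(U) = Mul(-2, Mul(U, 23)) = Mul(-2, Mul(23, U)) = Mul(-46, U))
a = -468 (a = Add(-570, 102) = -468)
B = Rational(55, 3) (B = Add(-1, Mul(Rational(1, 3), 58)) = Add(-1, Rational(58, 3)) = Rational(55, 3) ≈ 18.333)
b = 460 (b = Mul(-46, -10) = 460)
Add(Add(Function('L')(B), Mul(-1, b)), a) = Add(Add(-37, Mul(-1, 460)), -468) = Add(Add(-37, -460), -468) = Add(-497, -468) = -965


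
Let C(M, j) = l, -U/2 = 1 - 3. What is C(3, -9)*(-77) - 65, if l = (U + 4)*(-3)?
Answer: 1783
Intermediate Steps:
U = 4 (U = -2*(1 - 3) = -2*(-2) = 4)
l = -24 (l = (4 + 4)*(-3) = 8*(-3) = -24)
C(M, j) = -24
C(3, -9)*(-77) - 65 = -24*(-77) - 65 = 1848 - 65 = 1783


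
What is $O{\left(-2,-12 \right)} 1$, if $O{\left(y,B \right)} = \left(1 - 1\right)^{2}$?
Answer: $0$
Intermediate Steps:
$O{\left(y,B \right)} = 0$ ($O{\left(y,B \right)} = 0^{2} = 0$)
$O{\left(-2,-12 \right)} 1 = 0 \cdot 1 = 0$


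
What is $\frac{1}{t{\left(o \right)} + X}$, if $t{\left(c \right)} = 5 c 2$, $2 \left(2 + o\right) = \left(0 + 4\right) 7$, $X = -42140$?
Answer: $- \frac{1}{42020} \approx -2.3798 \cdot 10^{-5}$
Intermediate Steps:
$o = 12$ ($o = -2 + \frac{\left(0 + 4\right) 7}{2} = -2 + \frac{4 \cdot 7}{2} = -2 + \frac{1}{2} \cdot 28 = -2 + 14 = 12$)
$t{\left(c \right)} = 10 c$
$\frac{1}{t{\left(o \right)} + X} = \frac{1}{10 \cdot 12 - 42140} = \frac{1}{120 - 42140} = \frac{1}{-42020} = - \frac{1}{42020}$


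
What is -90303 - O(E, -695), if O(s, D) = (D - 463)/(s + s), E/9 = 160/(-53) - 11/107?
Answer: -4796996530/53109 ≈ -90324.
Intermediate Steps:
E = -159327/5671 (E = 9*(160/(-53) - 11/107) = 9*(160*(-1/53) - 11*1/107) = 9*(-160/53 - 11/107) = 9*(-17703/5671) = -159327/5671 ≈ -28.095)
O(s, D) = (-463 + D)/(2*s) (O(s, D) = (-463 + D)/((2*s)) = (-463 + D)*(1/(2*s)) = (-463 + D)/(2*s))
-90303 - O(E, -695) = -90303 - (-463 - 695)/(2*(-159327/5671)) = -90303 - (-5671)*(-1158)/(2*159327) = -90303 - 1*1094503/53109 = -90303 - 1094503/53109 = -4796996530/53109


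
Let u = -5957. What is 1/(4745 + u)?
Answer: -1/1212 ≈ -0.00082508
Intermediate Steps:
1/(4745 + u) = 1/(4745 - 5957) = 1/(-1212) = -1/1212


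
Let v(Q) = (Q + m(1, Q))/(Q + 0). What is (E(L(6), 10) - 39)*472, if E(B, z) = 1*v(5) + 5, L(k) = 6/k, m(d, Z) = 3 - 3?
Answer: -15576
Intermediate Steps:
m(d, Z) = 0
v(Q) = 1 (v(Q) = (Q + 0)/(Q + 0) = Q/Q = 1)
E(B, z) = 6 (E(B, z) = 1*1 + 5 = 1 + 5 = 6)
(E(L(6), 10) - 39)*472 = (6 - 39)*472 = -33*472 = -15576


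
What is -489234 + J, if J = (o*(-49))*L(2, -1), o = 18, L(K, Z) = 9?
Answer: -497172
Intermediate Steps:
J = -7938 (J = (18*(-49))*9 = -882*9 = -7938)
-489234 + J = -489234 - 7938 = -497172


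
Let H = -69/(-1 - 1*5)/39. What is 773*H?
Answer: 17779/78 ≈ 227.94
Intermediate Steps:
H = 23/78 (H = -69/(-1 - 5)*(1/39) = -69/(-6)*(1/39) = -69*(-1/6)*(1/39) = (23/2)*(1/39) = 23/78 ≈ 0.29487)
773*H = 773*(23/78) = 17779/78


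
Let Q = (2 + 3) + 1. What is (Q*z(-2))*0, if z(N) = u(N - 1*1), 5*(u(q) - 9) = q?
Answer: 0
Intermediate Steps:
u(q) = 9 + q/5
z(N) = 44/5 + N/5 (z(N) = 9 + (N - 1*1)/5 = 9 + (N - 1)/5 = 9 + (-1 + N)/5 = 9 + (-⅕ + N/5) = 44/5 + N/5)
Q = 6 (Q = 5 + 1 = 6)
(Q*z(-2))*0 = (6*(44/5 + (⅕)*(-2)))*0 = (6*(44/5 - ⅖))*0 = (6*(42/5))*0 = (252/5)*0 = 0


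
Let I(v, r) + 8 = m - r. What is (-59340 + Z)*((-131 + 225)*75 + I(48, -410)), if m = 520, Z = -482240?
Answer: -4317475760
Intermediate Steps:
I(v, r) = 512 - r (I(v, r) = -8 + (520 - r) = 512 - r)
(-59340 + Z)*((-131 + 225)*75 + I(48, -410)) = (-59340 - 482240)*((-131 + 225)*75 + (512 - 1*(-410))) = -541580*(94*75 + (512 + 410)) = -541580*(7050 + 922) = -541580*7972 = -4317475760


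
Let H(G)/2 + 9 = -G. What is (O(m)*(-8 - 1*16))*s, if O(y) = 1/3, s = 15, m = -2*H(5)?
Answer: -120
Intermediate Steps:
H(G) = -18 - 2*G (H(G) = -18 + 2*(-G) = -18 - 2*G)
m = 56 (m = -2*(-18 - 2*5) = -2*(-18 - 10) = -2*(-28) = 56)
O(y) = ⅓
(O(m)*(-8 - 1*16))*s = ((-8 - 1*16)/3)*15 = ((-8 - 16)/3)*15 = ((⅓)*(-24))*15 = -8*15 = -120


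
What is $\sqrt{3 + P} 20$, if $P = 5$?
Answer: $40 \sqrt{2} \approx 56.569$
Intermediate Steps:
$\sqrt{3 + P} 20 = \sqrt{3 + 5} \cdot 20 = \sqrt{8} \cdot 20 = 2 \sqrt{2} \cdot 20 = 40 \sqrt{2}$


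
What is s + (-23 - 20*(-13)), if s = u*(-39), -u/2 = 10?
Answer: 1017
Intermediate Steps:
u = -20 (u = -2*10 = -20)
s = 780 (s = -20*(-39) = 780)
s + (-23 - 20*(-13)) = 780 + (-23 - 20*(-13)) = 780 + (-23 + 260) = 780 + 237 = 1017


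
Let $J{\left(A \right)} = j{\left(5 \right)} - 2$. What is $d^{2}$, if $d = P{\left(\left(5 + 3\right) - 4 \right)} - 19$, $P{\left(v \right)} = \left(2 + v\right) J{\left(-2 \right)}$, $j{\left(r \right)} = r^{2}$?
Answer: $14161$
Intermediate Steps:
$J{\left(A \right)} = 23$ ($J{\left(A \right)} = 5^{2} - 2 = 25 - 2 = 23$)
$P{\left(v \right)} = 46 + 23 v$ ($P{\left(v \right)} = \left(2 + v\right) 23 = 46 + 23 v$)
$d = 119$ ($d = \left(46 + 23 \left(\left(5 + 3\right) - 4\right)\right) - 19 = \left(46 + 23 \left(8 - 4\right)\right) - 19 = \left(46 + 23 \cdot 4\right) - 19 = \left(46 + 92\right) - 19 = 138 - 19 = 119$)
$d^{2} = 119^{2} = 14161$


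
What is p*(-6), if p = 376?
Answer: -2256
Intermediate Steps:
p*(-6) = 376*(-6) = -2256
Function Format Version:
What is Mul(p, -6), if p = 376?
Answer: -2256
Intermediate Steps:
Mul(p, -6) = Mul(376, -6) = -2256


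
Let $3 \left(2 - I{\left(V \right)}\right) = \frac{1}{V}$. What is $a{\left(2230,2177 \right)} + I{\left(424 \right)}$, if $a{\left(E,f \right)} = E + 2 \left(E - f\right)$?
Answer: $\frac{2973935}{1272} \approx 2338.0$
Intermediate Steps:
$I{\left(V \right)} = 2 - \frac{1}{3 V}$
$a{\left(E,f \right)} = - 2 f + 3 E$ ($a{\left(E,f \right)} = E + \left(- 2 f + 2 E\right) = - 2 f + 3 E$)
$a{\left(2230,2177 \right)} + I{\left(424 \right)} = \left(\left(-2\right) 2177 + 3 \cdot 2230\right) + \left(2 - \frac{1}{3 \cdot 424}\right) = \left(-4354 + 6690\right) + \left(2 - \frac{1}{1272}\right) = 2336 + \left(2 - \frac{1}{1272}\right) = 2336 + \frac{2543}{1272} = \frac{2973935}{1272}$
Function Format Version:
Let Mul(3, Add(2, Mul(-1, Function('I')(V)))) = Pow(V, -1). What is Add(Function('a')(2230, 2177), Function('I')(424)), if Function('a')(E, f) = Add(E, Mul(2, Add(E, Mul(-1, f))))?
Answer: Rational(2973935, 1272) ≈ 2338.0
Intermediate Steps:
Function('I')(V) = Add(2, Mul(Rational(-1, 3), Pow(V, -1)))
Function('a')(E, f) = Add(Mul(-2, f), Mul(3, E)) (Function('a')(E, f) = Add(E, Add(Mul(-2, f), Mul(2, E))) = Add(Mul(-2, f), Mul(3, E)))
Add(Function('a')(2230, 2177), Function('I')(424)) = Add(Add(Mul(-2, 2177), Mul(3, 2230)), Add(2, Mul(Rational(-1, 3), Pow(424, -1)))) = Add(Add(-4354, 6690), Add(2, Mul(Rational(-1, 3), Rational(1, 424)))) = Add(2336, Add(2, Rational(-1, 1272))) = Add(2336, Rational(2543, 1272)) = Rational(2973935, 1272)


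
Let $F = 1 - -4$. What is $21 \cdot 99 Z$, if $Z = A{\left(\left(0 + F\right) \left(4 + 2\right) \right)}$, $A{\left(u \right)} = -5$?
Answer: $-10395$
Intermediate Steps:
$F = 5$ ($F = 1 + 4 = 5$)
$Z = -5$
$21 \cdot 99 Z = 21 \cdot 99 \left(-5\right) = 2079 \left(-5\right) = -10395$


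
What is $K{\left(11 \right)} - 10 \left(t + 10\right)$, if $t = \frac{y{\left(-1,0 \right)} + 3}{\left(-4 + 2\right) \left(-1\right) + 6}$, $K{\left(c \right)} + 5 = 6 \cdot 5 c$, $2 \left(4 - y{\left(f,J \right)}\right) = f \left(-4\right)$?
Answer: $\frac{875}{4} \approx 218.75$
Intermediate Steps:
$y{\left(f,J \right)} = 4 + 2 f$ ($y{\left(f,J \right)} = 4 - \frac{f \left(-4\right)}{2} = 4 - \frac{\left(-4\right) f}{2} = 4 + 2 f$)
$K{\left(c \right)} = -5 + 30 c$ ($K{\left(c \right)} = -5 + 6 \cdot 5 c = -5 + 30 c$)
$t = \frac{5}{8}$ ($t = \frac{\left(4 + 2 \left(-1\right)\right) + 3}{\left(-4 + 2\right) \left(-1\right) + 6} = \frac{\left(4 - 2\right) + 3}{\left(-2\right) \left(-1\right) + 6} = \frac{2 + 3}{2 + 6} = \frac{5}{8} \approx 0.625$)
$K{\left(11 \right)} - 10 \left(t + 10\right) = \left(-5 + 30 \cdot 11\right) - 10 \left(\frac{5}{8} + 10\right) = \left(-5 + 330\right) - 10 \cdot \frac{85}{8} = 325 - \frac{425}{4} = \frac{875}{4}$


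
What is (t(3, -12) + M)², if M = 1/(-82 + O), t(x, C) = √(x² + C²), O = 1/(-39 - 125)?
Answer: 27673993849/180875601 - 328*√17/4483 ≈ 152.70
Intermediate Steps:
O = -1/164 (O = 1/(-164) = -1/164 ≈ -0.0060976)
t(x, C) = √(C² + x²)
M = -164/13449 (M = 1/(-82 - 1/164) = 1/(-13449/164) = -164/13449 ≈ -0.012194)
(t(3, -12) + M)² = (√((-12)² + 3²) - 164/13449)² = (√(144 + 9) - 164/13449)² = (√153 - 164/13449)² = (3*√17 - 164/13449)² = (-164/13449 + 3*√17)²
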